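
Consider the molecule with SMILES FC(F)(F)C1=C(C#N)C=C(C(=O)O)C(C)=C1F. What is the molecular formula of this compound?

Walk through each heavy atom and fill implicit hydrogens from standard valence (C 4, N 3, O 2, S 2, halogen 1):
  atom 1: F (halogen, monovalent) → 0 H
  atom 2: C, bond orders sum to 4 (valence 4) → 0 H
  atom 3: F (halogen, monovalent) → 0 H
  atom 4: F (halogen, monovalent) → 0 H
  atom 5: C, bond orders sum to 4 (valence 4) → 0 H
  atom 6: C, bond orders sum to 4 (valence 4) → 0 H
  atom 7: C, bond orders sum to 4 (valence 4) → 0 H
  atom 8: N, bond orders sum to 3 (valence 3) → 0 H
  atom 9: C, bond orders sum to 3 (valence 4) → 1 H
  atom 10: C, bond orders sum to 4 (valence 4) → 0 H
  atom 11: C, bond orders sum to 4 (valence 4) → 0 H
  atom 12: O, bond orders sum to 2 (valence 2) → 0 H
  atom 13: O, bond orders sum to 1 (valence 2) → 1 H
  atom 14: C, bond orders sum to 4 (valence 4) → 0 H
  atom 15: C, bond orders sum to 1 (valence 4) → 3 H
  atom 16: C, bond orders sum to 4 (valence 4) → 0 H
  atom 17: F (halogen, monovalent) → 0 H
Totals → C:10, H:5, F:4, N:1, O:2.

C10H5F4NO2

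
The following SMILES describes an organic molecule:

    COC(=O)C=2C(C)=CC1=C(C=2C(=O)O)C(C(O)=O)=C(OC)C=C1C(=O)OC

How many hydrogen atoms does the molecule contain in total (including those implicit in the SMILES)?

Walk through each heavy atom and fill implicit hydrogens from standard valence (C 4, N 3, O 2, S 2, halogen 1):
  atom 1: C, bond orders sum to 1 (valence 4) → 3 H
  atom 2: O, bond orders sum to 2 (valence 2) → 0 H
  atom 3: C, bond orders sum to 4 (valence 4) → 0 H
  atom 4: O, bond orders sum to 2 (valence 2) → 0 H
  atom 5: C, bond orders sum to 4 (valence 4) → 0 H
  atom 6: C, bond orders sum to 4 (valence 4) → 0 H
  atom 7: C, bond orders sum to 1 (valence 4) → 3 H
  atom 8: C, bond orders sum to 3 (valence 4) → 1 H
  atom 9: C, bond orders sum to 4 (valence 4) → 0 H
  atom 10: C, bond orders sum to 4 (valence 4) → 0 H
  atom 11: C, bond orders sum to 4 (valence 4) → 0 H
  atom 12: C, bond orders sum to 4 (valence 4) → 0 H
  atom 13: O, bond orders sum to 2 (valence 2) → 0 H
  atom 14: O, bond orders sum to 1 (valence 2) → 1 H
  atom 15: C, bond orders sum to 4 (valence 4) → 0 H
  atom 16: C, bond orders sum to 4 (valence 4) → 0 H
  atom 17: O, bond orders sum to 1 (valence 2) → 1 H
  atom 18: O, bond orders sum to 2 (valence 2) → 0 H
  atom 19: C, bond orders sum to 4 (valence 4) → 0 H
  atom 20: O, bond orders sum to 2 (valence 2) → 0 H
  atom 21: C, bond orders sum to 1 (valence 4) → 3 H
  atom 22: C, bond orders sum to 3 (valence 4) → 1 H
  atom 23: C, bond orders sum to 4 (valence 4) → 0 H
  atom 24: C, bond orders sum to 4 (valence 4) → 0 H
  atom 25: O, bond orders sum to 2 (valence 2) → 0 H
  atom 26: O, bond orders sum to 2 (valence 2) → 0 H
  atom 27: C, bond orders sum to 1 (valence 4) → 3 H
Total hydrogens: 16.

16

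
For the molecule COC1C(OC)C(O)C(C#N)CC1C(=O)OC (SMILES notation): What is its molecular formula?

C11H17NO5

Walk through each heavy atom and fill implicit hydrogens from standard valence (C 4, N 3, O 2, S 2, halogen 1):
  atom 1: C, bond orders sum to 1 (valence 4) → 3 H
  atom 2: O, bond orders sum to 2 (valence 2) → 0 H
  atom 3: C, bond orders sum to 3 (valence 4) → 1 H
  atom 4: C, bond orders sum to 3 (valence 4) → 1 H
  atom 5: O, bond orders sum to 2 (valence 2) → 0 H
  atom 6: C, bond orders sum to 1 (valence 4) → 3 H
  atom 7: C, bond orders sum to 3 (valence 4) → 1 H
  atom 8: O, bond orders sum to 1 (valence 2) → 1 H
  atom 9: C, bond orders sum to 3 (valence 4) → 1 H
  atom 10: C, bond orders sum to 4 (valence 4) → 0 H
  atom 11: N, bond orders sum to 3 (valence 3) → 0 H
  atom 12: C, bond orders sum to 2 (valence 4) → 2 H
  atom 13: C, bond orders sum to 3 (valence 4) → 1 H
  atom 14: C, bond orders sum to 4 (valence 4) → 0 H
  atom 15: O, bond orders sum to 2 (valence 2) → 0 H
  atom 16: O, bond orders sum to 2 (valence 2) → 0 H
  atom 17: C, bond orders sum to 1 (valence 4) → 3 H
Totals → C:11, H:17, N:1, O:5.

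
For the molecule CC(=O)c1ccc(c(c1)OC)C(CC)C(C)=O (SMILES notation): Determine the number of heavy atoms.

Every atom symbol written in the SMILES (organic subset) is one heavy atom; implicit H are not written.
Heavy atoms by element → C:14, O:3.
Total: 17.

17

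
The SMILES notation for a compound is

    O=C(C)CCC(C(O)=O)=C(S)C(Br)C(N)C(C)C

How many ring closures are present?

0

In SMILES, each pair of matching ring-closure digits denotes one ring-closing bond; the number of such bonds equals the number of independent rings.
Ring-closure bonds here: 0.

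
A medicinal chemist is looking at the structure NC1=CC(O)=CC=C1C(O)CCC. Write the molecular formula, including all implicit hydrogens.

Walk through each heavy atom and fill implicit hydrogens from standard valence (C 4, N 3, O 2, S 2, halogen 1):
  atom 1: N, bond orders sum to 1 (valence 3) → 2 H
  atom 2: C, bond orders sum to 4 (valence 4) → 0 H
  atom 3: C, bond orders sum to 3 (valence 4) → 1 H
  atom 4: C, bond orders sum to 4 (valence 4) → 0 H
  atom 5: O, bond orders sum to 1 (valence 2) → 1 H
  atom 6: C, bond orders sum to 3 (valence 4) → 1 H
  atom 7: C, bond orders sum to 3 (valence 4) → 1 H
  atom 8: C, bond orders sum to 4 (valence 4) → 0 H
  atom 9: C, bond orders sum to 3 (valence 4) → 1 H
  atom 10: O, bond orders sum to 1 (valence 2) → 1 H
  atom 11: C, bond orders sum to 2 (valence 4) → 2 H
  atom 12: C, bond orders sum to 2 (valence 4) → 2 H
  atom 13: C, bond orders sum to 1 (valence 4) → 3 H
Totals → C:10, H:15, N:1, O:2.
In Hill order: C10H15NO2.

C10H15NO2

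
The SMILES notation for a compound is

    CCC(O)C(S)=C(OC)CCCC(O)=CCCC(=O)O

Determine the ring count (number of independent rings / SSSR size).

0

In SMILES, each pair of matching ring-closure digits denotes one ring-closing bond; the number of such bonds equals the number of independent rings.
Ring-closure bonds here: 0.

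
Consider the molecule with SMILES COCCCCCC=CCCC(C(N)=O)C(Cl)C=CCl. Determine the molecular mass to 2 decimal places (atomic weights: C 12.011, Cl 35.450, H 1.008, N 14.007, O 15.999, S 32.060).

First, the molecular formula is C15H25Cl2NO2 (counting implicit H from valence).
  C: 15 × 12.011 = 180.165
  Cl: 2 × 35.450 = 70.900
  H: 25 × 1.008 = 25.200
  N: 1 × 14.007 = 14.007
  O: 2 × 15.999 = 31.998
Sum: 15×12.011 + 2×35.450 + 25×1.008 + 1×14.007 + 2×15.999 = 322.270 → 322.27 g/mol.

322.27 g/mol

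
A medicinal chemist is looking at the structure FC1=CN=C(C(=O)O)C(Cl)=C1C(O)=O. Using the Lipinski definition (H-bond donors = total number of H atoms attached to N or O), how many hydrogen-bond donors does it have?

Donors: find every N or O and count the H atoms it carries.
  atom 4 (N): bond orders sum to 3 → 0 H
  atom 7 (O): bond orders sum to 2 → 0 H
  atom 8 (O): bond orders sum to 1 → 1 H
  atom 13 (O): bond orders sum to 1 → 1 H
  atom 14 (O): bond orders sum to 2 → 0 H
Lipinski HBD = 2.

2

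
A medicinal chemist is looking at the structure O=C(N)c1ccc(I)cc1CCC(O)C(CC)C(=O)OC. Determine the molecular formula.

C15H20INO4

Walk through each heavy atom and fill implicit hydrogens from standard valence (C 4, N 3, O 2, S 2, halogen 1); for lowercase aromatic atoms, an aromatic c carries 1 H when it has two neighbours and 0 H with three, and aromatic n carries 0 H:
  atom 1: O, bond orders sum to 2 (valence 2) → 0 H
  atom 2: C, bond orders sum to 4 (valence 4) → 0 H
  atom 3: N, bond orders sum to 1 (valence 3) → 2 H
  atom 4: aromatic c, 3 neighbours → 0 H
  atom 5: aromatic c, 2 neighbours → 1 H
  atom 6: aromatic c, 2 neighbours → 1 H
  atom 7: aromatic c, 3 neighbours → 0 H
  atom 8: I (halogen, monovalent) → 0 H
  atom 9: aromatic c, 2 neighbours → 1 H
  atom 10: aromatic c, 3 neighbours → 0 H
  atom 11: C, bond orders sum to 2 (valence 4) → 2 H
  atom 12: C, bond orders sum to 2 (valence 4) → 2 H
  atom 13: C, bond orders sum to 3 (valence 4) → 1 H
  atom 14: O, bond orders sum to 1 (valence 2) → 1 H
  atom 15: C, bond orders sum to 3 (valence 4) → 1 H
  atom 16: C, bond orders sum to 2 (valence 4) → 2 H
  atom 17: C, bond orders sum to 1 (valence 4) → 3 H
  atom 18: C, bond orders sum to 4 (valence 4) → 0 H
  atom 19: O, bond orders sum to 2 (valence 2) → 0 H
  atom 20: O, bond orders sum to 2 (valence 2) → 0 H
  atom 21: C, bond orders sum to 1 (valence 4) → 3 H
Totals → C:15, H:20, I:1, N:1, O:4.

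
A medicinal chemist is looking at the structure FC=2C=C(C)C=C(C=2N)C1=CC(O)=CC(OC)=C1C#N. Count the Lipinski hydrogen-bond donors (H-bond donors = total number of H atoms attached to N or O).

3

Donors: find every N or O and count the H atoms it carries.
  atom 9 (N): bond orders sum to 1 → 2 H
  atom 13 (O): bond orders sum to 1 → 1 H
  atom 16 (O): bond orders sum to 2 → 0 H
  atom 20 (N): bond orders sum to 3 → 0 H
Lipinski HBD = 3.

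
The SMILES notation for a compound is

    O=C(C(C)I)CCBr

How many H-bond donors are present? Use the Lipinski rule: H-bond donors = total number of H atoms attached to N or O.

Donors: find every N or O and count the H atoms it carries.
  atom 1 (O): bond orders sum to 2 → 0 H
Lipinski HBD = 0.

0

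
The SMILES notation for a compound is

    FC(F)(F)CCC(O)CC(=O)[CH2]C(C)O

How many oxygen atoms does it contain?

3

Scan the SMILES for O atoms (remember two-letter symbols like Cl and Br are single atoms).
Oxygen count: 3.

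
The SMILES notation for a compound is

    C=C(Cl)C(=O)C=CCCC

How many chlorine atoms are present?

Scan the SMILES for Cl atoms (remember two-letter symbols like Cl and Br are single atoms).
Chlorine count: 1.

1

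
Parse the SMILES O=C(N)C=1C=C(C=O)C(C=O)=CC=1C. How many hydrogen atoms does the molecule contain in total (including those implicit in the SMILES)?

9

Walk through each heavy atom and fill implicit hydrogens from standard valence (C 4, N 3, O 2, S 2, halogen 1):
  atom 1: O, bond orders sum to 2 (valence 2) → 0 H
  atom 2: C, bond orders sum to 4 (valence 4) → 0 H
  atom 3: N, bond orders sum to 1 (valence 3) → 2 H
  atom 4: C, bond orders sum to 4 (valence 4) → 0 H
  atom 5: C, bond orders sum to 3 (valence 4) → 1 H
  atom 6: C, bond orders sum to 4 (valence 4) → 0 H
  atom 7: C, bond orders sum to 3 (valence 4) → 1 H
  atom 8: O, bond orders sum to 2 (valence 2) → 0 H
  atom 9: C, bond orders sum to 4 (valence 4) → 0 H
  atom 10: C, bond orders sum to 3 (valence 4) → 1 H
  atom 11: O, bond orders sum to 2 (valence 2) → 0 H
  atom 12: C, bond orders sum to 3 (valence 4) → 1 H
  atom 13: C, bond orders sum to 4 (valence 4) → 0 H
  atom 14: C, bond orders sum to 1 (valence 4) → 3 H
Total hydrogens: 9.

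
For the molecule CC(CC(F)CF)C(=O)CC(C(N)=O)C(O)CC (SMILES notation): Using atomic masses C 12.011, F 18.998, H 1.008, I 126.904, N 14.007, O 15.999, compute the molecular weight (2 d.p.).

First, the molecular formula is C12H21F2NO3 (counting implicit H from valence).
  C: 12 × 12.011 = 144.132
  F: 2 × 18.998 = 37.996
  H: 21 × 1.008 = 21.168
  N: 1 × 14.007 = 14.007
  O: 3 × 15.999 = 47.997
Sum: 12×12.011 + 2×18.998 + 21×1.008 + 1×14.007 + 3×15.999 = 265.300 → 265.30 g/mol.

265.30 g/mol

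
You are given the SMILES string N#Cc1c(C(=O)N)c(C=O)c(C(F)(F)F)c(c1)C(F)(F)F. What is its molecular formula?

Walk through each heavy atom and fill implicit hydrogens from standard valence (C 4, N 3, O 2, S 2, halogen 1); for lowercase aromatic atoms, an aromatic c carries 1 H when it has two neighbours and 0 H with three, and aromatic n carries 0 H:
  atom 1: N, bond orders sum to 3 (valence 3) → 0 H
  atom 2: C, bond orders sum to 4 (valence 4) → 0 H
  atom 3: aromatic c, 3 neighbours → 0 H
  atom 4: aromatic c, 3 neighbours → 0 H
  atom 5: C, bond orders sum to 4 (valence 4) → 0 H
  atom 6: O, bond orders sum to 2 (valence 2) → 0 H
  atom 7: N, bond orders sum to 1 (valence 3) → 2 H
  atom 8: aromatic c, 3 neighbours → 0 H
  atom 9: C, bond orders sum to 3 (valence 4) → 1 H
  atom 10: O, bond orders sum to 2 (valence 2) → 0 H
  atom 11: aromatic c, 3 neighbours → 0 H
  atom 12: C, bond orders sum to 4 (valence 4) → 0 H
  atom 13: F (halogen, monovalent) → 0 H
  atom 14: F (halogen, monovalent) → 0 H
  atom 15: F (halogen, monovalent) → 0 H
  atom 16: aromatic c, 3 neighbours → 0 H
  atom 17: aromatic c, 2 neighbours → 1 H
  atom 18: C, bond orders sum to 4 (valence 4) → 0 H
  atom 19: F (halogen, monovalent) → 0 H
  atom 20: F (halogen, monovalent) → 0 H
  atom 21: F (halogen, monovalent) → 0 H
Totals → C:11, H:4, F:6, N:2, O:2.

C11H4F6N2O2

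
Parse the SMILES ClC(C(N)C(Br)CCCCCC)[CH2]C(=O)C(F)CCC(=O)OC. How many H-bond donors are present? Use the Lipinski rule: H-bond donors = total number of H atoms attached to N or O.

2

Donors: find every N or O and count the H atoms it carries.
  atom 4 (N): bond orders sum to 1 → 2 H
  atom 15 (O): bond orders sum to 2 → 0 H
  atom 21 (O): bond orders sum to 2 → 0 H
  atom 22 (O): bond orders sum to 2 → 0 H
Lipinski HBD = 2.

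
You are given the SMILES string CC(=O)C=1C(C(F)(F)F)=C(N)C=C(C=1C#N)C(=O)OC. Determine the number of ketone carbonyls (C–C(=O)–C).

1

The ketone motif appears at heavy-atom position 2 in the SMILES.
Other groups present: 1 ester, 1 nitrile, 1 primary amine.
Ketone count: 1.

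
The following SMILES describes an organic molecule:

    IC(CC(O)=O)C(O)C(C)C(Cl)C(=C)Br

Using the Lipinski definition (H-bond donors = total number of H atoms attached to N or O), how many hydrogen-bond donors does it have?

Donors: find every N or O and count the H atoms it carries.
  atom 5 (O): bond orders sum to 1 → 1 H
  atom 6 (O): bond orders sum to 2 → 0 H
  atom 8 (O): bond orders sum to 1 → 1 H
Lipinski HBD = 2.

2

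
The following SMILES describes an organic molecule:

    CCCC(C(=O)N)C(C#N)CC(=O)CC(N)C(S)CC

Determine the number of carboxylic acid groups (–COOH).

0

Scan the SMILES for the carboxylic acid motif — none present.
Groups that are present: 1 amide, 1 ketone, 1 nitrile, 1 primary amine, 1 thiol.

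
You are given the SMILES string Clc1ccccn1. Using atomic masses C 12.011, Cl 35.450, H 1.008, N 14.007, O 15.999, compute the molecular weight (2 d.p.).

First, the molecular formula is C5H4ClN (counting implicit H from valence).
  C: 5 × 12.011 = 60.055
  Cl: 1 × 35.450 = 35.450
  H: 4 × 1.008 = 4.032
  N: 1 × 14.007 = 14.007
Sum: 5×12.011 + 1×35.450 + 4×1.008 + 1×14.007 = 113.544 → 113.54 g/mol.

113.54 g/mol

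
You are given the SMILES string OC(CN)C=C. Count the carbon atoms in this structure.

4

Count every carbon token in the SMILES (each C, including those in ring-closure positions and inside branches).
Carbon count: 4.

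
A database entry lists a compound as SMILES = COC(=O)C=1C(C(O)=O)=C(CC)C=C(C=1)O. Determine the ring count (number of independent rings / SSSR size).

1

In SMILES, each pair of matching ring-closure digits denotes one ring-closing bond; the number of such bonds equals the number of independent rings.
Ring-closure bonds here: 1.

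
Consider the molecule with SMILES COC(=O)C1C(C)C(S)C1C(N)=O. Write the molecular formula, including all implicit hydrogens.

C8H13NO3S

Walk through each heavy atom and fill implicit hydrogens from standard valence (C 4, N 3, O 2, S 2, halogen 1):
  atom 1: C, bond orders sum to 1 (valence 4) → 3 H
  atom 2: O, bond orders sum to 2 (valence 2) → 0 H
  atom 3: C, bond orders sum to 4 (valence 4) → 0 H
  atom 4: O, bond orders sum to 2 (valence 2) → 0 H
  atom 5: C, bond orders sum to 3 (valence 4) → 1 H
  atom 6: C, bond orders sum to 3 (valence 4) → 1 H
  atom 7: C, bond orders sum to 1 (valence 4) → 3 H
  atom 8: C, bond orders sum to 3 (valence 4) → 1 H
  atom 9: S, bond orders sum to 1 (valence 2) → 1 H
  atom 10: C, bond orders sum to 3 (valence 4) → 1 H
  atom 11: C, bond orders sum to 4 (valence 4) → 0 H
  atom 12: N, bond orders sum to 1 (valence 3) → 2 H
  atom 13: O, bond orders sum to 2 (valence 2) → 0 H
Totals → C:8, H:13, N:1, O:3, S:1.
In Hill order: C8H13NO3S.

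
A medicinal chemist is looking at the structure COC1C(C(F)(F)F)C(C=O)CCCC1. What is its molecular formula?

C10H15F3O2

Walk through each heavy atom and fill implicit hydrogens from standard valence (C 4, N 3, O 2, S 2, halogen 1):
  atom 1: C, bond orders sum to 1 (valence 4) → 3 H
  atom 2: O, bond orders sum to 2 (valence 2) → 0 H
  atom 3: C, bond orders sum to 3 (valence 4) → 1 H
  atom 4: C, bond orders sum to 3 (valence 4) → 1 H
  atom 5: C, bond orders sum to 4 (valence 4) → 0 H
  atom 6: F (halogen, monovalent) → 0 H
  atom 7: F (halogen, monovalent) → 0 H
  atom 8: F (halogen, monovalent) → 0 H
  atom 9: C, bond orders sum to 3 (valence 4) → 1 H
  atom 10: C, bond orders sum to 3 (valence 4) → 1 H
  atom 11: O, bond orders sum to 2 (valence 2) → 0 H
  atom 12: C, bond orders sum to 2 (valence 4) → 2 H
  atom 13: C, bond orders sum to 2 (valence 4) → 2 H
  atom 14: C, bond orders sum to 2 (valence 4) → 2 H
  atom 15: C, bond orders sum to 2 (valence 4) → 2 H
Totals → C:10, H:15, F:3, O:2.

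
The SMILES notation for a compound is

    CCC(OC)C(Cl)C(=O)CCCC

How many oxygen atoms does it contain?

Scan the SMILES for O atoms (remember two-letter symbols like Cl and Br are single atoms).
Oxygen count: 2.

2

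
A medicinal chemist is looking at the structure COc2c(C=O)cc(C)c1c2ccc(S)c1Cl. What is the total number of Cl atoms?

Scan the SMILES for Cl atoms (remember two-letter symbols like Cl and Br are single atoms).
Chlorine count: 1.

1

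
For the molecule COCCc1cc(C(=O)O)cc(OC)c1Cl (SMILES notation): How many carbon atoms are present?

Count every carbon token in the SMILES (each C, including those in ring-closure positions and inside branches).
Carbon count: 11.

11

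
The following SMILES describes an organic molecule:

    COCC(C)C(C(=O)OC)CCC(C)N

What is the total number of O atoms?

Scan the SMILES for O atoms (remember two-letter symbols like Cl and Br are single atoms).
Oxygen count: 3.

3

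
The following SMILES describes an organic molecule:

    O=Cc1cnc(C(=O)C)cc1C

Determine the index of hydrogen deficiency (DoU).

Molecular formula: C9H9NO2.
DoU = (2C + 2 + N − H − X) / 2, where X is the halogen count and O/S are ignored.
    = (2·9 + 2 + 1 − 9 − 0) / 2 = 12 / 2 = 6.

6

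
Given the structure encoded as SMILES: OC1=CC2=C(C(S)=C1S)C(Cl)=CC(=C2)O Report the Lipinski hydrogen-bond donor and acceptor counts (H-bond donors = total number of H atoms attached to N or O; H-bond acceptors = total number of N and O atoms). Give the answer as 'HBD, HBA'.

2, 2

Donors: find every N or O and count the H atoms it carries.
  atom 1 (O): bond orders sum to 1 → 1 H
  atom 15 (O): bond orders sum to 1 → 1 H
Lipinski HBD = 2.
Acceptors: N atoms = 0, O atoms = 2 → HBA = 2.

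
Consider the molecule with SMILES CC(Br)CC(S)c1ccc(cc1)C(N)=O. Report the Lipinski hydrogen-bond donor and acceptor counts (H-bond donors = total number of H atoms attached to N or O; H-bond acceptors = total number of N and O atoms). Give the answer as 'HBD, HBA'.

2, 2

Donors: find every N or O and count the H atoms it carries.
  atom 14 (N): bond orders sum to 1 → 2 H
  atom 15 (O): bond orders sum to 2 → 0 H
Lipinski HBD = 2.
Acceptors: N atoms = 1, O atoms = 1 → HBA = 2.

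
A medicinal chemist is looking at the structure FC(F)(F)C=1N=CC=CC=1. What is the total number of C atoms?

6

Count every carbon token in the SMILES (each C, including those in ring-closure positions and inside branches).
Carbon count: 6.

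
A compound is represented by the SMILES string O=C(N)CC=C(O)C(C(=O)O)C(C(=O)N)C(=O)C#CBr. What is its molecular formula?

Walk through each heavy atom and fill implicit hydrogens from standard valence (C 4, N 3, O 2, S 2, halogen 1):
  atom 1: O, bond orders sum to 2 (valence 2) → 0 H
  atom 2: C, bond orders sum to 4 (valence 4) → 0 H
  atom 3: N, bond orders sum to 1 (valence 3) → 2 H
  atom 4: C, bond orders sum to 2 (valence 4) → 2 H
  atom 5: C, bond orders sum to 3 (valence 4) → 1 H
  atom 6: C, bond orders sum to 4 (valence 4) → 0 H
  atom 7: O, bond orders sum to 1 (valence 2) → 1 H
  atom 8: C, bond orders sum to 3 (valence 4) → 1 H
  atom 9: C, bond orders sum to 4 (valence 4) → 0 H
  atom 10: O, bond orders sum to 2 (valence 2) → 0 H
  atom 11: O, bond orders sum to 1 (valence 2) → 1 H
  atom 12: C, bond orders sum to 3 (valence 4) → 1 H
  atom 13: C, bond orders sum to 4 (valence 4) → 0 H
  atom 14: O, bond orders sum to 2 (valence 2) → 0 H
  atom 15: N, bond orders sum to 1 (valence 3) → 2 H
  atom 16: C, bond orders sum to 4 (valence 4) → 0 H
  atom 17: O, bond orders sum to 2 (valence 2) → 0 H
  atom 18: C, bond orders sum to 4 (valence 4) → 0 H
  atom 19: C, bond orders sum to 4 (valence 4) → 0 H
  atom 20: Br (halogen, monovalent) → 0 H
Totals → C:11, H:11, Br:1, N:2, O:6.
In Hill order: C11H11BrN2O6.

C11H11BrN2O6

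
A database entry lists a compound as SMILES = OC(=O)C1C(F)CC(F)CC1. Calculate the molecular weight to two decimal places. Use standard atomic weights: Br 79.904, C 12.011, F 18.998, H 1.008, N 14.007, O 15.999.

164.15 g/mol

First, the molecular formula is C7H10F2O2 (counting implicit H from valence).
  C: 7 × 12.011 = 84.077
  F: 2 × 18.998 = 37.996
  H: 10 × 1.008 = 10.080
  O: 2 × 15.999 = 31.998
Sum: 7×12.011 + 2×18.998 + 10×1.008 + 2×15.999 = 164.151 → 164.15 g/mol.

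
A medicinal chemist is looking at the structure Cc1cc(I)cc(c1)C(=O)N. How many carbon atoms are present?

8

Count every carbon token in the SMILES (each C, including those in ring-closure positions and inside branches).
Carbon count: 8.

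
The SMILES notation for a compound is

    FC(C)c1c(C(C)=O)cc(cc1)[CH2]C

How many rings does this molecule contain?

In SMILES, each pair of matching ring-closure digits denotes one ring-closing bond; the number of such bonds equals the number of independent rings.
Ring-closure bonds here: 1.

1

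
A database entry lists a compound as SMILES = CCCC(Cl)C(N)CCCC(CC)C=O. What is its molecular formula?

C12H24ClNO

Walk through each heavy atom and fill implicit hydrogens from standard valence (C 4, N 3, O 2, S 2, halogen 1):
  atom 1: C, bond orders sum to 1 (valence 4) → 3 H
  atom 2: C, bond orders sum to 2 (valence 4) → 2 H
  atom 3: C, bond orders sum to 2 (valence 4) → 2 H
  atom 4: C, bond orders sum to 3 (valence 4) → 1 H
  atom 5: Cl (halogen, monovalent) → 0 H
  atom 6: C, bond orders sum to 3 (valence 4) → 1 H
  atom 7: N, bond orders sum to 1 (valence 3) → 2 H
  atom 8: C, bond orders sum to 2 (valence 4) → 2 H
  atom 9: C, bond orders sum to 2 (valence 4) → 2 H
  atom 10: C, bond orders sum to 2 (valence 4) → 2 H
  atom 11: C, bond orders sum to 3 (valence 4) → 1 H
  atom 12: C, bond orders sum to 2 (valence 4) → 2 H
  atom 13: C, bond orders sum to 1 (valence 4) → 3 H
  atom 14: C, bond orders sum to 3 (valence 4) → 1 H
  atom 15: O, bond orders sum to 2 (valence 2) → 0 H
Totals → C:12, H:24, Cl:1, N:1, O:1.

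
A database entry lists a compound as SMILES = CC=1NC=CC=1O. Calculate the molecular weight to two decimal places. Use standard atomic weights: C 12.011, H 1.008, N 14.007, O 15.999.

First, the molecular formula is C5H7NO (counting implicit H from valence).
  C: 5 × 12.011 = 60.055
  H: 7 × 1.008 = 7.056
  N: 1 × 14.007 = 14.007
  O: 1 × 15.999 = 15.999
Sum: 5×12.011 + 7×1.008 + 1×14.007 + 1×15.999 = 97.117 → 97.12 g/mol.

97.12 g/mol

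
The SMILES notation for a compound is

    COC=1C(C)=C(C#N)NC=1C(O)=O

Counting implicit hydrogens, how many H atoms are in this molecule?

8

Walk through each heavy atom and fill implicit hydrogens from standard valence (C 4, N 3, O 2, S 2, halogen 1):
  atom 1: C, bond orders sum to 1 (valence 4) → 3 H
  atom 2: O, bond orders sum to 2 (valence 2) → 0 H
  atom 3: C, bond orders sum to 4 (valence 4) → 0 H
  atom 4: C, bond orders sum to 4 (valence 4) → 0 H
  atom 5: C, bond orders sum to 1 (valence 4) → 3 H
  atom 6: C, bond orders sum to 4 (valence 4) → 0 H
  atom 7: C, bond orders sum to 4 (valence 4) → 0 H
  atom 8: N, bond orders sum to 3 (valence 3) → 0 H
  atom 9: N, bond orders sum to 2 (valence 3) → 1 H
  atom 10: C, bond orders sum to 4 (valence 4) → 0 H
  atom 11: C, bond orders sum to 4 (valence 4) → 0 H
  atom 12: O, bond orders sum to 1 (valence 2) → 1 H
  atom 13: O, bond orders sum to 2 (valence 2) → 0 H
Total hydrogens: 8.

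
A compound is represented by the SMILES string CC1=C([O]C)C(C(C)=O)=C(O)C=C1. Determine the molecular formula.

C10H12O3

Walk through each heavy atom and fill implicit hydrogens from standard valence (C 4, N 3, O 2, S 2, halogen 1):
  atom 1: C, bond orders sum to 1 (valence 4) → 3 H
  atom 2: C, bond orders sum to 4 (valence 4) → 0 H
  atom 3: C, bond orders sum to 4 (valence 4) → 0 H
  atom 4: O with explicit H count 0
  atom 5: C, bond orders sum to 1 (valence 4) → 3 H
  atom 6: C, bond orders sum to 4 (valence 4) → 0 H
  atom 7: C, bond orders sum to 4 (valence 4) → 0 H
  atom 8: C, bond orders sum to 1 (valence 4) → 3 H
  atom 9: O, bond orders sum to 2 (valence 2) → 0 H
  atom 10: C, bond orders sum to 4 (valence 4) → 0 H
  atom 11: O, bond orders sum to 1 (valence 2) → 1 H
  atom 12: C, bond orders sum to 3 (valence 4) → 1 H
  atom 13: C, bond orders sum to 3 (valence 4) → 1 H
Totals → C:10, H:12, O:3.
In Hill order: C10H12O3.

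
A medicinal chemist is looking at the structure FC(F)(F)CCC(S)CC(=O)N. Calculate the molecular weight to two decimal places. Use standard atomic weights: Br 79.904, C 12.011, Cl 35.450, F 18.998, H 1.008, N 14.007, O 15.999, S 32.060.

First, the molecular formula is C6H10F3NOS (counting implicit H from valence).
  C: 6 × 12.011 = 72.066
  F: 3 × 18.998 = 56.994
  H: 10 × 1.008 = 10.080
  N: 1 × 14.007 = 14.007
  O: 1 × 15.999 = 15.999
  S: 1 × 32.060 = 32.060
Sum: 6×12.011 + 3×18.998 + 10×1.008 + 1×14.007 + 1×15.999 + 1×32.060 = 201.206 → 201.21 g/mol.

201.21 g/mol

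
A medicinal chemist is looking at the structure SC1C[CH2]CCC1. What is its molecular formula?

C6H12S

Walk through each heavy atom and fill implicit hydrogens from standard valence (C 4, N 3, O 2, S 2, halogen 1):
  atom 1: S, bond orders sum to 1 (valence 2) → 1 H
  atom 2: C, bond orders sum to 3 (valence 4) → 1 H
  atom 3: C, bond orders sum to 2 (valence 4) → 2 H
  atom 4: C with explicit H count 2
  atom 5: C, bond orders sum to 2 (valence 4) → 2 H
  atom 6: C, bond orders sum to 2 (valence 4) → 2 H
  atom 7: C, bond orders sum to 2 (valence 4) → 2 H
Totals → C:6, H:12, S:1.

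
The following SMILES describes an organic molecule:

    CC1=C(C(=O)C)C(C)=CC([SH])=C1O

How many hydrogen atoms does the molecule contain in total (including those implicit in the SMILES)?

12

Walk through each heavy atom and fill implicit hydrogens from standard valence (C 4, N 3, O 2, S 2, halogen 1):
  atom 1: C, bond orders sum to 1 (valence 4) → 3 H
  atom 2: C, bond orders sum to 4 (valence 4) → 0 H
  atom 3: C, bond orders sum to 4 (valence 4) → 0 H
  atom 4: C, bond orders sum to 4 (valence 4) → 0 H
  atom 5: O, bond orders sum to 2 (valence 2) → 0 H
  atom 6: C, bond orders sum to 1 (valence 4) → 3 H
  atom 7: C, bond orders sum to 4 (valence 4) → 0 H
  atom 8: C, bond orders sum to 1 (valence 4) → 3 H
  atom 9: C, bond orders sum to 3 (valence 4) → 1 H
  atom 10: C, bond orders sum to 4 (valence 4) → 0 H
  atom 11: S with explicit H count 1
  atom 12: C, bond orders sum to 4 (valence 4) → 0 H
  atom 13: O, bond orders sum to 1 (valence 2) → 1 H
Total hydrogens: 12.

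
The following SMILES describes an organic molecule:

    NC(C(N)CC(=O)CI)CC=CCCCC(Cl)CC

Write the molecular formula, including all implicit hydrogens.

Walk through each heavy atom and fill implicit hydrogens from standard valence (C 4, N 3, O 2, S 2, halogen 1):
  atom 1: N, bond orders sum to 1 (valence 3) → 2 H
  atom 2: C, bond orders sum to 3 (valence 4) → 1 H
  atom 3: C, bond orders sum to 3 (valence 4) → 1 H
  atom 4: N, bond orders sum to 1 (valence 3) → 2 H
  atom 5: C, bond orders sum to 2 (valence 4) → 2 H
  atom 6: C, bond orders sum to 4 (valence 4) → 0 H
  atom 7: O, bond orders sum to 2 (valence 2) → 0 H
  atom 8: C, bond orders sum to 2 (valence 4) → 2 H
  atom 9: I (halogen, monovalent) → 0 H
  atom 10: C, bond orders sum to 2 (valence 4) → 2 H
  atom 11: C, bond orders sum to 3 (valence 4) → 1 H
  atom 12: C, bond orders sum to 3 (valence 4) → 1 H
  atom 13: C, bond orders sum to 2 (valence 4) → 2 H
  atom 14: C, bond orders sum to 2 (valence 4) → 2 H
  atom 15: C, bond orders sum to 2 (valence 4) → 2 H
  atom 16: C, bond orders sum to 3 (valence 4) → 1 H
  atom 17: Cl (halogen, monovalent) → 0 H
  atom 18: C, bond orders sum to 2 (valence 4) → 2 H
  atom 19: C, bond orders sum to 1 (valence 4) → 3 H
Totals → C:14, H:26, Cl:1, I:1, N:2, O:1.
In Hill order: C14H26ClIN2O.

C14H26ClIN2O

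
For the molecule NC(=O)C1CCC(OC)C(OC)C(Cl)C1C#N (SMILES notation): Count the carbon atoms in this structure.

Count every carbon token in the SMILES (each C, including those in ring-closure positions and inside branches).
Carbon count: 11.

11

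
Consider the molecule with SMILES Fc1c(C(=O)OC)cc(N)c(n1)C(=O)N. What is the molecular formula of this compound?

C8H8FN3O3

Walk through each heavy atom and fill implicit hydrogens from standard valence (C 4, N 3, O 2, S 2, halogen 1); for lowercase aromatic atoms, an aromatic c carries 1 H when it has two neighbours and 0 H with three, and aromatic n carries 0 H:
  atom 1: F (halogen, monovalent) → 0 H
  atom 2: aromatic c, 3 neighbours → 0 H
  atom 3: aromatic c, 3 neighbours → 0 H
  atom 4: C, bond orders sum to 4 (valence 4) → 0 H
  atom 5: O, bond orders sum to 2 (valence 2) → 0 H
  atom 6: O, bond orders sum to 2 (valence 2) → 0 H
  atom 7: C, bond orders sum to 1 (valence 4) → 3 H
  atom 8: aromatic c, 2 neighbours → 1 H
  atom 9: aromatic c, 3 neighbours → 0 H
  atom 10: N, bond orders sum to 1 (valence 3) → 2 H
  atom 11: aromatic c, 3 neighbours → 0 H
  atom 12: aromatic n, 2 neighbours → 0 H
  atom 13: C, bond orders sum to 4 (valence 4) → 0 H
  atom 14: O, bond orders sum to 2 (valence 2) → 0 H
  atom 15: N, bond orders sum to 1 (valence 3) → 2 H
Totals → C:8, H:8, F:1, N:3, O:3.
In Hill order: C8H8FN3O3.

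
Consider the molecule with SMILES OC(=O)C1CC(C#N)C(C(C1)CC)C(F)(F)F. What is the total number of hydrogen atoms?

14

Walk through each heavy atom and fill implicit hydrogens from standard valence (C 4, N 3, O 2, S 2, halogen 1):
  atom 1: O, bond orders sum to 1 (valence 2) → 1 H
  atom 2: C, bond orders sum to 4 (valence 4) → 0 H
  atom 3: O, bond orders sum to 2 (valence 2) → 0 H
  atom 4: C, bond orders sum to 3 (valence 4) → 1 H
  atom 5: C, bond orders sum to 2 (valence 4) → 2 H
  atom 6: C, bond orders sum to 3 (valence 4) → 1 H
  atom 7: C, bond orders sum to 4 (valence 4) → 0 H
  atom 8: N, bond orders sum to 3 (valence 3) → 0 H
  atom 9: C, bond orders sum to 3 (valence 4) → 1 H
  atom 10: C, bond orders sum to 3 (valence 4) → 1 H
  atom 11: C, bond orders sum to 2 (valence 4) → 2 H
  atom 12: C, bond orders sum to 2 (valence 4) → 2 H
  atom 13: C, bond orders sum to 1 (valence 4) → 3 H
  atom 14: C, bond orders sum to 4 (valence 4) → 0 H
  atom 15: F (halogen, monovalent) → 0 H
  atom 16: F (halogen, monovalent) → 0 H
  atom 17: F (halogen, monovalent) → 0 H
Total hydrogens: 14.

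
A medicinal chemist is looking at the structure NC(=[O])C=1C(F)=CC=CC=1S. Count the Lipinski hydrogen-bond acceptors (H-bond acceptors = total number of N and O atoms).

N atoms: 1; O atoms: 1.
Lipinski HBA = 1 + 1 = 2.

2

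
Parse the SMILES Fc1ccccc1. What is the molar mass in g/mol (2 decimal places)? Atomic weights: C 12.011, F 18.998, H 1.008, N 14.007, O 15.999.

96.10 g/mol

First, the molecular formula is C6H5F (counting implicit H from valence).
  C: 6 × 12.011 = 72.066
  F: 1 × 18.998 = 18.998
  H: 5 × 1.008 = 5.040
Sum: 6×12.011 + 1×18.998 + 5×1.008 = 96.104 → 96.10 g/mol.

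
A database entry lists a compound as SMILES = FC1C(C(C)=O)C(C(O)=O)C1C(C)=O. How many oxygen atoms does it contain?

Scan the SMILES for O atoms (remember two-letter symbols like Cl and Br are single atoms).
Oxygen count: 4.

4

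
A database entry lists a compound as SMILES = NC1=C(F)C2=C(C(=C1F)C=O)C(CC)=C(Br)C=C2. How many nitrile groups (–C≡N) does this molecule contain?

0

Scan the SMILES for the nitrile motif — none present.
Groups that are present: 1 aldehyde, 1 primary amine.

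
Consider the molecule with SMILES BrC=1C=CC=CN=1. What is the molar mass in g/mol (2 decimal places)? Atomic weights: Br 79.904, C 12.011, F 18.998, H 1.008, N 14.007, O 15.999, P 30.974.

First, the molecular formula is C5H4BrN (counting implicit H from valence).
  Br: 1 × 79.904 = 79.904
  C: 5 × 12.011 = 60.055
  H: 4 × 1.008 = 4.032
  N: 1 × 14.007 = 14.007
Sum: 1×79.904 + 5×12.011 + 4×1.008 + 1×14.007 = 157.998 → 158.00 g/mol.

158.00 g/mol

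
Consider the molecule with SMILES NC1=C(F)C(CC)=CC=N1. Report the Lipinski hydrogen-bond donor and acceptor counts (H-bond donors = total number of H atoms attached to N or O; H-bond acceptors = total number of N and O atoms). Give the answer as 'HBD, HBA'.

2, 2

Donors: find every N or O and count the H atoms it carries.
  atom 1 (N): bond orders sum to 1 → 2 H
  atom 10 (N): bond orders sum to 3 → 0 H
Lipinski HBD = 2.
Acceptors: N atoms = 2, O atoms = 0 → HBA = 2.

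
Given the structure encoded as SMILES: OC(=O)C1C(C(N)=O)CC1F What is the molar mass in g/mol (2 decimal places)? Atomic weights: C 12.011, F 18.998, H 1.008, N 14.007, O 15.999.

161.13 g/mol

First, the molecular formula is C6H8FNO3 (counting implicit H from valence).
  C: 6 × 12.011 = 72.066
  F: 1 × 18.998 = 18.998
  H: 8 × 1.008 = 8.064
  N: 1 × 14.007 = 14.007
  O: 3 × 15.999 = 47.997
Sum: 6×12.011 + 1×18.998 + 8×1.008 + 1×14.007 + 3×15.999 = 161.132 → 161.13 g/mol.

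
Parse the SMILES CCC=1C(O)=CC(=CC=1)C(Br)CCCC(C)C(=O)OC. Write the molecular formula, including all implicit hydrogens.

Walk through each heavy atom and fill implicit hydrogens from standard valence (C 4, N 3, O 2, S 2, halogen 1):
  atom 1: C, bond orders sum to 1 (valence 4) → 3 H
  atom 2: C, bond orders sum to 2 (valence 4) → 2 H
  atom 3: C, bond orders sum to 4 (valence 4) → 0 H
  atom 4: C, bond orders sum to 4 (valence 4) → 0 H
  atom 5: O, bond orders sum to 1 (valence 2) → 1 H
  atom 6: C, bond orders sum to 3 (valence 4) → 1 H
  atom 7: C, bond orders sum to 4 (valence 4) → 0 H
  atom 8: C, bond orders sum to 3 (valence 4) → 1 H
  atom 9: C, bond orders sum to 3 (valence 4) → 1 H
  atom 10: C, bond orders sum to 3 (valence 4) → 1 H
  atom 11: Br (halogen, monovalent) → 0 H
  atom 12: C, bond orders sum to 2 (valence 4) → 2 H
  atom 13: C, bond orders sum to 2 (valence 4) → 2 H
  atom 14: C, bond orders sum to 2 (valence 4) → 2 H
  atom 15: C, bond orders sum to 3 (valence 4) → 1 H
  atom 16: C, bond orders sum to 1 (valence 4) → 3 H
  atom 17: C, bond orders sum to 4 (valence 4) → 0 H
  atom 18: O, bond orders sum to 2 (valence 2) → 0 H
  atom 19: O, bond orders sum to 2 (valence 2) → 0 H
  atom 20: C, bond orders sum to 1 (valence 4) → 3 H
Totals → C:16, H:23, Br:1, O:3.
In Hill order: C16H23BrO3.

C16H23BrO3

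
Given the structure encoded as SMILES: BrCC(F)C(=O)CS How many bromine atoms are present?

1

Scan the SMILES for Br atoms (remember two-letter symbols like Cl and Br are single atoms).
Bromine count: 1.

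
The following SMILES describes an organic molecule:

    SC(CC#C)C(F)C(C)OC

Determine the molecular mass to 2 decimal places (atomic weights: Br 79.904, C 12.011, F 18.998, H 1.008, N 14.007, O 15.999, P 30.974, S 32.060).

176.25 g/mol

First, the molecular formula is C8H13FOS (counting implicit H from valence).
  C: 8 × 12.011 = 96.088
  F: 1 × 18.998 = 18.998
  H: 13 × 1.008 = 13.104
  O: 1 × 15.999 = 15.999
  S: 1 × 32.060 = 32.060
Sum: 8×12.011 + 1×18.998 + 13×1.008 + 1×15.999 + 1×32.060 = 176.249 → 176.25 g/mol.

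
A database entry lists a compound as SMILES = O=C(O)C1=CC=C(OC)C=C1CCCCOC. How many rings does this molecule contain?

In SMILES, each pair of matching ring-closure digits denotes one ring-closing bond; the number of such bonds equals the number of independent rings.
Ring-closure bonds here: 1.

1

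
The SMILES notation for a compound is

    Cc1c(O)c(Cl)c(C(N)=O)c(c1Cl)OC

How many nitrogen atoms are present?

Scan the SMILES for N atoms (remember two-letter symbols like Cl and Br are single atoms).
Nitrogen count: 1.

1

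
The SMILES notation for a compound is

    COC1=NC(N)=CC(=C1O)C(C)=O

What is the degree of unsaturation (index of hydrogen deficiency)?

Degree of unsaturation = (number of rings) + (number of π bonds).
Ring closures in the SMILES: 1.
π bonds: 4 double bonds (each 1 DoU) → 4 DoU from unsaturation.
Total DoU = 1 + 4 = 5.

5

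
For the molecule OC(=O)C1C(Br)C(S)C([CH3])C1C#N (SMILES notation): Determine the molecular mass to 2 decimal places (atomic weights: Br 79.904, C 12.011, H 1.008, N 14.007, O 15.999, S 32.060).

264.14 g/mol

First, the molecular formula is C8H10BrNO2S (counting implicit H from valence).
  Br: 1 × 79.904 = 79.904
  C: 8 × 12.011 = 96.088
  H: 10 × 1.008 = 10.080
  N: 1 × 14.007 = 14.007
  O: 2 × 15.999 = 31.998
  S: 1 × 32.060 = 32.060
Sum: 1×79.904 + 8×12.011 + 10×1.008 + 1×14.007 + 2×15.999 + 1×32.060 = 264.137 → 264.14 g/mol.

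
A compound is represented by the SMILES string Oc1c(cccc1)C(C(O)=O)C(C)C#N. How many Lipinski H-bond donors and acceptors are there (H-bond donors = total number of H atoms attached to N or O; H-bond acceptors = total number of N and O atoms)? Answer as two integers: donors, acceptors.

2, 4

Donors: find every N or O and count the H atoms it carries.
  atom 1 (O): bond orders sum to 1 → 1 H
  atom 10 (O): bond orders sum to 1 → 1 H
  atom 11 (O): bond orders sum to 2 → 0 H
  atom 15 (N): bond orders sum to 3 → 0 H
Lipinski HBD = 2.
Acceptors: N atoms = 1, O atoms = 3 → HBA = 4.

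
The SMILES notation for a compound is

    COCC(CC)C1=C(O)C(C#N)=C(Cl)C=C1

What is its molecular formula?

C12H14ClNO2

Walk through each heavy atom and fill implicit hydrogens from standard valence (C 4, N 3, O 2, S 2, halogen 1):
  atom 1: C, bond orders sum to 1 (valence 4) → 3 H
  atom 2: O, bond orders sum to 2 (valence 2) → 0 H
  atom 3: C, bond orders sum to 2 (valence 4) → 2 H
  atom 4: C, bond orders sum to 3 (valence 4) → 1 H
  atom 5: C, bond orders sum to 2 (valence 4) → 2 H
  atom 6: C, bond orders sum to 1 (valence 4) → 3 H
  atom 7: C, bond orders sum to 4 (valence 4) → 0 H
  atom 8: C, bond orders sum to 4 (valence 4) → 0 H
  atom 9: O, bond orders sum to 1 (valence 2) → 1 H
  atom 10: C, bond orders sum to 4 (valence 4) → 0 H
  atom 11: C, bond orders sum to 4 (valence 4) → 0 H
  atom 12: N, bond orders sum to 3 (valence 3) → 0 H
  atom 13: C, bond orders sum to 4 (valence 4) → 0 H
  atom 14: Cl (halogen, monovalent) → 0 H
  atom 15: C, bond orders sum to 3 (valence 4) → 1 H
  atom 16: C, bond orders sum to 3 (valence 4) → 1 H
Totals → C:12, H:14, Cl:1, N:1, O:2.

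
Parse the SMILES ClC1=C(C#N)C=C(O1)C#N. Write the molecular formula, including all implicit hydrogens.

Walk through each heavy atom and fill implicit hydrogens from standard valence (C 4, N 3, O 2, S 2, halogen 1):
  atom 1: Cl (halogen, monovalent) → 0 H
  atom 2: C, bond orders sum to 4 (valence 4) → 0 H
  atom 3: C, bond orders sum to 4 (valence 4) → 0 H
  atom 4: C, bond orders sum to 4 (valence 4) → 0 H
  atom 5: N, bond orders sum to 3 (valence 3) → 0 H
  atom 6: C, bond orders sum to 3 (valence 4) → 1 H
  atom 7: C, bond orders sum to 4 (valence 4) → 0 H
  atom 8: O, bond orders sum to 2 (valence 2) → 0 H
  atom 9: C, bond orders sum to 4 (valence 4) → 0 H
  atom 10: N, bond orders sum to 3 (valence 3) → 0 H
Totals → C:6, H:1, Cl:1, N:2, O:1.

C6HClN2O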